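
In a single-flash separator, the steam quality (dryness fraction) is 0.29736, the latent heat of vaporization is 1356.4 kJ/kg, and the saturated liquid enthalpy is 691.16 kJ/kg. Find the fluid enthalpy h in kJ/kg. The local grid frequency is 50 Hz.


h = hf + x * hfg
h = 691.16 + 0.29736 * 1356.4
h = 1094.5 kJ/kg


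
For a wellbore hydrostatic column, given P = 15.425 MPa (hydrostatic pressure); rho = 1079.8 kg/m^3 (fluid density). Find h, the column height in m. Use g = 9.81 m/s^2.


h = P * 1e6 / (g * rho)
h = 15.425 * 1e6 / (9.81 * 1079.8)
h = 1456.2 m


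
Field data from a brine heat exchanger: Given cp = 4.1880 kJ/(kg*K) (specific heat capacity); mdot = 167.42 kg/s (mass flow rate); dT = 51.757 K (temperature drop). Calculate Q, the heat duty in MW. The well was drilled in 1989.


Q = mdot * cp * dT / 1000
Q = 167.42 * 4.1880 * 51.757 / 1000
Q = 36.290 MW


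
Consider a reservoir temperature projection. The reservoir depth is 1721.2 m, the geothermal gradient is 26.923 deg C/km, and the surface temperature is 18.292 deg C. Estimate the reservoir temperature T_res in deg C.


T_res = T_surf + grad * d / 1000
T_res = 18.292 + 26.923 * 1721.2 / 1000
T_res = 64.632 deg C


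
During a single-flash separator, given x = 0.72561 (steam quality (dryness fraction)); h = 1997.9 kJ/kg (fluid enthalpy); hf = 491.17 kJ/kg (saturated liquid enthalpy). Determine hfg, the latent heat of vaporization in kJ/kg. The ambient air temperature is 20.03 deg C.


hfg = (h - hf) / x
hfg = (1997.9 - 491.17) / 0.72561
hfg = 2076.5 kJ/kg


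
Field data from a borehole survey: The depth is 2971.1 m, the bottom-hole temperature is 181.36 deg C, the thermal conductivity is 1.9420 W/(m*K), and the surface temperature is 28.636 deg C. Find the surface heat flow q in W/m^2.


Step 1: grad = (T_d - T_surf)/d * 1000 = (181.36 - 28.636)/2971.1 * 1000 = 51.40318 deg C/km
Step 2: q = k * grad / 1000 = 1.942 * 51.40318 / 1000 = 0.099825 W/m^2
q = 0.099825 W/m^2


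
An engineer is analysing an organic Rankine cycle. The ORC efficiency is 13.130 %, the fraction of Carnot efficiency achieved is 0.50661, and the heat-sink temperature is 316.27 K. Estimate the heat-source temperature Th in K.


Th = Tc / (1 - (eta_orc/100)/f)
Th = 316.27 / (1 - (13.130/100)/0.50661)
Th = 426.92 K


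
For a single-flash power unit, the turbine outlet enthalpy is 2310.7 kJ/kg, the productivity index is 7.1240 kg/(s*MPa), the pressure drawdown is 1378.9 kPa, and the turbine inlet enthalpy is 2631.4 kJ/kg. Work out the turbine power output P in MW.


Step 1: mdot = PI * dP / 1000 = 7.124 * 1378.9 / 1000 = 9.823284 kg/s
Step 2: P = mdot*(h_in - h_out)/1000 = 9.823284*(2631.4 - 2310.7)/1000 = 3.1503 MW
P = 3.1503 MW


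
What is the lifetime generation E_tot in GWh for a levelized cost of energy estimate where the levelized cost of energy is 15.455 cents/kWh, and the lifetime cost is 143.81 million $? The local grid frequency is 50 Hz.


E_tot = C_tot / LCOE * 100
E_tot = 143.81 / 15.455 * 100
E_tot = 930.51 GWh


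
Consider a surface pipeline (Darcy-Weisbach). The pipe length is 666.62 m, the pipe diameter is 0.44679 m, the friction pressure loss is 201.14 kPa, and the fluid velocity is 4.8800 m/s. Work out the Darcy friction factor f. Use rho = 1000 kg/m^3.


f = dP*1000 / ((L/D)*(rho*vel^2/2))
f = 201.14*1000 / ((666.62/0.44679)*(1000*4.8800^2/2))
f = 0.011322


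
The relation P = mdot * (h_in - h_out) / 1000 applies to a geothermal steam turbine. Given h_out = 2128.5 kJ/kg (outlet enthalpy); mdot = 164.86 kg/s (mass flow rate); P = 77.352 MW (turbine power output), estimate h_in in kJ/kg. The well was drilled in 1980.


h_in = h_out + P * 1000 / mdot
h_in = 2128.5 + 77.352 * 1000 / 164.86
h_in = 2597.7 kJ/kg


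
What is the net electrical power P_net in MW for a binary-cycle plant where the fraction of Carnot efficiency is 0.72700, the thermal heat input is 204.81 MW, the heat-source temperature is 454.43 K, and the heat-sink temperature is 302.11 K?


Step 1: eta = (1 - Tc/Th)*f = (1 - 302.11/454.43)*0.727 = 0.2436825
Step 2: P_net = eta * Q_in = 0.2436825 * 204.81 = 49.909 MW
P_net = 49.909 MW


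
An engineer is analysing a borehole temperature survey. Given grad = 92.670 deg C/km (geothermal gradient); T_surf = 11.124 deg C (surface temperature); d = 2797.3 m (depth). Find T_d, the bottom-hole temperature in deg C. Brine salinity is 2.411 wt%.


T_d = T_surf + grad * d / 1000
T_d = 11.124 + 92.670 * 2797.3 / 1000
T_d = 270.35 deg C


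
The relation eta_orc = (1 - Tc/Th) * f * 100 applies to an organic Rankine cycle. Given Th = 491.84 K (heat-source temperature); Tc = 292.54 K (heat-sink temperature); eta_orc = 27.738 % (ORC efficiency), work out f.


f = (eta_orc/100) / (1 - Tc/Th)
f = (27.738/100) / (1 - 292.54/491.84)
f = 0.68453


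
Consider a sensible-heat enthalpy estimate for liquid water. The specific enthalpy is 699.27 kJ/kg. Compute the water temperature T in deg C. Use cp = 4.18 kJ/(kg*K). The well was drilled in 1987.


T = h / cp
T = 699.27 / 4.18
T = 167.29 deg C


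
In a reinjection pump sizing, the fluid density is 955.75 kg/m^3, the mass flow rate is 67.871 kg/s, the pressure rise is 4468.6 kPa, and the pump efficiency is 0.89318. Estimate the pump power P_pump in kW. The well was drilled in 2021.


P_pump = mdot * dP / (rho * eta)
P_pump = 67.871 * 4468.6 / (955.75 * 0.89318)
P_pump = 355.28 kW


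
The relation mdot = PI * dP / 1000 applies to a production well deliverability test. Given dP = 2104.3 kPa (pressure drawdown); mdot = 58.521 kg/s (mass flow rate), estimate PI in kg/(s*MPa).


PI = mdot * 1000 / dP
PI = 58.521 * 1000 / 2104.3
PI = 27.810 kg/(s*MPa)


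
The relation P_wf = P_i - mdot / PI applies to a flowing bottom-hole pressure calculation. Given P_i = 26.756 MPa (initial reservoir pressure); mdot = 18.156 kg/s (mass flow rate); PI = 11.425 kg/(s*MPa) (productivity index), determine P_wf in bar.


P_wf = P_i - mdot / PI
P_wf = 26.756 - 18.156 / 11.425
P_wf = 25.16685 MPa
Convert: 25.16685 MPa * 10.0 = 251.67 bar
P_wf = 251.67 bar


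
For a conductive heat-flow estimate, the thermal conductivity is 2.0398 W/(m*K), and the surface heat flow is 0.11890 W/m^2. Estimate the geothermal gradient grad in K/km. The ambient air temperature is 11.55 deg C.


grad = q * 1000 / k
grad = 0.11890 * 1000 / 2.0398
grad = 58.29003 deg C/km
Convert: 58.29003 deg C/km * 1.0 = 58.290 K/km
grad = 58.290 K/km


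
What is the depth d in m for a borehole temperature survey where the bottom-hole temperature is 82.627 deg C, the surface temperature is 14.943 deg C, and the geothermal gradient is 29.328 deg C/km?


d = (T_d - T_surf) / grad * 1000
d = (82.627 - 14.943) / 29.328 * 1000
d = 2307.8 m


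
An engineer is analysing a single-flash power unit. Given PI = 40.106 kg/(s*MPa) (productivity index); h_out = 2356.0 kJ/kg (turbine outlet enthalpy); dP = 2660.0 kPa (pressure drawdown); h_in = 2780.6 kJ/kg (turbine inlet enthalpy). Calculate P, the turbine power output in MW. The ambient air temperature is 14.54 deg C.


Step 1: mdot = PI * dP / 1000 = 40.106 * 2660.0 / 1000 = 106.6820 kg/s
Step 2: P = mdot*(h_in - h_out)/1000 = 106.6820*(2780.6 - 2356.0)/1000 = 45.297 MW
P = 45.297 MW


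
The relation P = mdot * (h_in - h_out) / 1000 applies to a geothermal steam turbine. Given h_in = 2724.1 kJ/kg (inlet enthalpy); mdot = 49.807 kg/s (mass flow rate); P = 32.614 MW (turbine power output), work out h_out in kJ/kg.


h_out = h_in - P * 1000 / mdot
h_out = 2724.1 - 32.614 * 1000 / 49.807
h_out = 2069.3 kJ/kg


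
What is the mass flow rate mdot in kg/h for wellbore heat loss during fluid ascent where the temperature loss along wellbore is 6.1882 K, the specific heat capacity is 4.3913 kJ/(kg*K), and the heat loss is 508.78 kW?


mdot = Q_loss / (cp * dT)
mdot = 508.78 / (4.3913 * 6.1882)
mdot = 18.72288 kg/s
Convert: 18.72288 kg/s * 3600.0 = 67402 kg/h
mdot = 67402 kg/h


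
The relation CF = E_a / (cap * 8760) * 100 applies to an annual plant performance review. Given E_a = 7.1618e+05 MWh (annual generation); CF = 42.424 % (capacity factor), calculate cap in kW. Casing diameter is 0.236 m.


cap = E_a / (CF/100 * 8760)
cap = 7.1618e+05 / (42.424/100 * 8760)
cap = 192.7110 MW
Convert: 192.7110 MW * 1000.0 = 1.9271e+05 kW
cap = 1.9271e+05 kW


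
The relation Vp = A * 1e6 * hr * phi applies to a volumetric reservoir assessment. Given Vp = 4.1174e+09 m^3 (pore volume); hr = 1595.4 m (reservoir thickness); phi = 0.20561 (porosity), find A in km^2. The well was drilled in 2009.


A = Vp / (1e6 * hr * phi)
A = 4.1174e+09 / (1e6 * 1595.4 * 0.20561)
A = 12.552 km^2


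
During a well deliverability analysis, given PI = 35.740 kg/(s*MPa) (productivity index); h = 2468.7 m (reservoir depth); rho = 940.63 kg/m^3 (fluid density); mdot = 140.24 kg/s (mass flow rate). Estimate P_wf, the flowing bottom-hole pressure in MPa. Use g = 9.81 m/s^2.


Step 1: P_i = rho*g*h/1e6 = 940.63*9.81*2468.7/1e6 = 22.78013 MPa
Step 2: P_wf = P_i - mdot/PI = 22.78013 - 140.24/35.74 = 18.856 MPa
P_wf = 18.856 MPa


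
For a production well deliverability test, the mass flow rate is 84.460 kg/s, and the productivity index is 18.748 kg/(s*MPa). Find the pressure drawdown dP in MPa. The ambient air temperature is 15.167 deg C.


dP = mdot * 1000 / PI
dP = 84.460 * 1000 / 18.748
dP = 4505.014 kPa
Convert: 4505.014 kPa * 0.001 = 4.5050 MPa
dP = 4.5050 MPa


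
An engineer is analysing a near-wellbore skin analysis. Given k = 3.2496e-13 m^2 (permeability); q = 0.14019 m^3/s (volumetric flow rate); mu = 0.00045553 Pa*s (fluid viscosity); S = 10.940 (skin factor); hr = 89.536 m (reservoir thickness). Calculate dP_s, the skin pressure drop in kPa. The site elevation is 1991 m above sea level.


dP_s = S * q * mu / (2*pi*k*hr) / 1000
dP_s = 10.940 * 0.14019 * 0.00045553 / (2*pi*3.2496e-13*89.536) / 1000
dP_s = 3821.6 kPa


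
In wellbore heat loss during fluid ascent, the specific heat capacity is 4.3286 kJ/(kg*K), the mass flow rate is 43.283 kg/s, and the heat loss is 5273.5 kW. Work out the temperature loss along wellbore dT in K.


dT = Q_loss / (mdot * cp)
dT = 5273.5 / (43.283 * 4.3286)
dT = 28.147 K


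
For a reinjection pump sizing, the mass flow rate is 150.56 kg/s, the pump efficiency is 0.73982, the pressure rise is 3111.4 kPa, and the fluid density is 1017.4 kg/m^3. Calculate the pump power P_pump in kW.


P_pump = mdot * dP / (rho * eta)
P_pump = 150.56 * 3111.4 / (1017.4 * 0.73982)
P_pump = 622.37 kW


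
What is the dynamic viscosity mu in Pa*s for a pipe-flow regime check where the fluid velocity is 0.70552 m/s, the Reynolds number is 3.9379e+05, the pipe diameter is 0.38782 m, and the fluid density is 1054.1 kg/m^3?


mu = rho * vel * D / Re
mu = 1054.1 * 0.70552 * 0.38782 / 3.9379e+05
mu = 0.00073241 Pa*s


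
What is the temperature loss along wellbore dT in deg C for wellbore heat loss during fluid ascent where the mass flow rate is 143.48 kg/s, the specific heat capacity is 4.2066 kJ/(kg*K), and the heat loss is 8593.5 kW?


dT = Q_loss / (mdot * cp)
dT = 8593.5 / (143.48 * 4.2066)
dT = 14.23795 K
Convert (temperature difference, 1 K = 1 deg C): 14.23795 K = 14.23795 deg C
dT = 14.238 deg C


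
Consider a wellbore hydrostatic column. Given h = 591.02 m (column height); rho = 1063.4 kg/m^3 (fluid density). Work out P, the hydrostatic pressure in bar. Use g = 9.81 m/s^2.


P = rho * g * h / 1e6
P = 1063.4 * 9.81 * 591.02 / 1e6
P = 6.165493 MPa
Convert: 6.165493 MPa * 10.0 = 61.655 bar
P = 61.655 bar


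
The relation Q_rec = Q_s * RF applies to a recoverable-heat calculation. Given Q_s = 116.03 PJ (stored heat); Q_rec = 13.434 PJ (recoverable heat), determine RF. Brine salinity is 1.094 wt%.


RF = Q_rec / Q_s
RF = 13.434 / 116.03
RF = 0.11578


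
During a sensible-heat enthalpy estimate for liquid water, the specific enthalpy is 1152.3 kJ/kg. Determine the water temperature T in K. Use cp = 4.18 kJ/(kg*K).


T = h / cp
T = 1152.3 / 4.18
T = 275.6699 deg C
Convert to K: 275.6699 + 273.15 = 548.82 K
T = 548.82 K


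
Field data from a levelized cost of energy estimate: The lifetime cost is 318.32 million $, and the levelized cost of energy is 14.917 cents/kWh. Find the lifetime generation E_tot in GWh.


E_tot = C_tot / LCOE * 100
E_tot = 318.32 / 14.917 * 100
E_tot = 2133.9 GWh


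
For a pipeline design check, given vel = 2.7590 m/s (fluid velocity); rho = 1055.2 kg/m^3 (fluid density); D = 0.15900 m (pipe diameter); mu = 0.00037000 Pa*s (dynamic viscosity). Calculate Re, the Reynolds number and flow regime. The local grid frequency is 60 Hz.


Step 1: Re = rho*vel*D/mu = 1055.2*2.759*0.159/0.00037 = 1.2511e+06
Step 2: Re = 1.2511e+06 > 4000, so flow is turbulent.
Re = 1.2511e+06 (turbulent)


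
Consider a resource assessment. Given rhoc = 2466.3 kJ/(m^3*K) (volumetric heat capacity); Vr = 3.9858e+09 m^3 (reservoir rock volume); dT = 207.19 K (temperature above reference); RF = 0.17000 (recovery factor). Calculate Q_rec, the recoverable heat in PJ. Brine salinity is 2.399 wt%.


Step 1: Q_s = Vr*rhoc*dT/1e12 = 3.9858e+09*2466.3*207.19/1e12 = 2036.715 PJ
Step 2: Q_rec = Q_s * RF = 2036.715 * 0.17 = 346.24 PJ
Q_rec = 346.24 PJ


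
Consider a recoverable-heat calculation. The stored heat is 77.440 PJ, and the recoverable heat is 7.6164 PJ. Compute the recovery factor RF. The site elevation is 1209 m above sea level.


RF = Q_rec / Q_s
RF = 7.6164 / 77.440
RF = 0.098352


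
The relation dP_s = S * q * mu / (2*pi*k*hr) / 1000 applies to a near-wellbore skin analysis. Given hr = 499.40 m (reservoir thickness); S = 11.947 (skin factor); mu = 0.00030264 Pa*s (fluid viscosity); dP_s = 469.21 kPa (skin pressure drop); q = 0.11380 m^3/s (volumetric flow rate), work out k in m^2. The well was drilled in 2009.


k = S*q*mu / (2*pi*dP_s*1000*hr)
k = 11.947*0.11380*0.00030264 / (2*pi*469.21*1000*499.40)
k = 2.7947e-13 m^2


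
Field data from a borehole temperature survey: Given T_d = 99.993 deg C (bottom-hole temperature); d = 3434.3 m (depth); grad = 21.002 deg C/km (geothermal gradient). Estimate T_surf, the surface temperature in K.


T_surf = T_d - grad * d / 1000
T_surf = 99.993 - 21.002 * 3434.3 / 1000
T_surf = 27.86583 deg C
Convert to K: 27.86583 + 273.15 = 301.02 K
T_surf = 301.02 K


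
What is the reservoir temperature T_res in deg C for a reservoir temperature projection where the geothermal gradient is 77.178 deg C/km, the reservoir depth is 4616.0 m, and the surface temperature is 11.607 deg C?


T_res = T_surf + grad * d / 1000
T_res = 11.607 + 77.178 * 4616.0 / 1000
T_res = 367.86 deg C


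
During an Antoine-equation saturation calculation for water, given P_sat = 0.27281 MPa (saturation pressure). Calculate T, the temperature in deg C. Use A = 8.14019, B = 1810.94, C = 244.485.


T = B / (A - log10(P_sat * 760 / 0.101325)) - C
T = 1810.94 / (8.14019 - log10(0.27281 * 760 / 0.101325)) - 244.485
T = 130.51 deg C


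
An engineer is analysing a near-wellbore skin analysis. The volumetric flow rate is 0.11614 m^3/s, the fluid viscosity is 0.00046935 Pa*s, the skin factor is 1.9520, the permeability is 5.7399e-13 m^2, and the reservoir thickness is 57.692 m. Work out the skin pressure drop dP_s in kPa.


dP_s = S * q * mu / (2*pi*k*hr) / 1000
dP_s = 1.9520 * 0.11614 * 0.00046935 / (2*pi*5.7399e-13*57.692) / 1000
dP_s = 511.40 kPa


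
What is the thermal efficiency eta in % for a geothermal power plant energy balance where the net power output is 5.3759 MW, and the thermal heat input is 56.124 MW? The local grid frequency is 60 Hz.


eta = W_net / Q_in * 100
eta = 5.3759 / 56.124 * 100
eta = 9.5786 %


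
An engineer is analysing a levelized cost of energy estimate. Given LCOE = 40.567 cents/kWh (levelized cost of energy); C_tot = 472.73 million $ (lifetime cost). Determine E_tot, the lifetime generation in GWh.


E_tot = C_tot / LCOE * 100
E_tot = 472.73 / 40.567 * 100
E_tot = 1165.3 GWh


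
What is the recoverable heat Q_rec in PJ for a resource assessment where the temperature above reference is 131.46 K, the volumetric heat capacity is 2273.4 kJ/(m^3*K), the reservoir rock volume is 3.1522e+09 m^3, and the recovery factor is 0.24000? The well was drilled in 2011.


Step 1: Q_s = Vr*rhoc*dT/1e12 = 3.1522e+09*2273.4*131.46/1e12 = 942.0702 PJ
Step 2: Q_rec = Q_s * RF = 942.0702 * 0.24 = 226.10 PJ
Q_rec = 226.10 PJ


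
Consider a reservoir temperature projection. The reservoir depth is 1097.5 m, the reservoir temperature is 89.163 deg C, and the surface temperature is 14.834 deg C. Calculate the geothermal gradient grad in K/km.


grad = (T_res - T_surf) / d * 1000
grad = (89.163 - 14.834) / 1097.5 * 1000
grad = 67.72574 deg C/km
Convert: 67.72574 deg C/km * 1.0 = 67.726 K/km
grad = 67.726 K/km


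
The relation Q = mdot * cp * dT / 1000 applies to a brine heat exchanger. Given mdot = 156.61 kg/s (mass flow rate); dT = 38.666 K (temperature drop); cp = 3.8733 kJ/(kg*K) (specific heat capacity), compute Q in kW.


Q = mdot * cp * dT / 1000
Q = 156.61 * 3.8733 * 38.666 / 1000
Q = 23.45470 MW
Convert: 23.45470 MW * 1000.0 = 23455 kW
Q = 23455 kW


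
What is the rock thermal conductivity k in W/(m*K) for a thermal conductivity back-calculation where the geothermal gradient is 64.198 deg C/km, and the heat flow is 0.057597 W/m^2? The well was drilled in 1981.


k = q / (grad / 1000)
k = 0.057597 / (64.198 / 1000)
k = 0.89718 W/(m*K)


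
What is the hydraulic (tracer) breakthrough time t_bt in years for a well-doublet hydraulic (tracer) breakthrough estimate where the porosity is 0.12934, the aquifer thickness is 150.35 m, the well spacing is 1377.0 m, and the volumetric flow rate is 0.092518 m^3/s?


t_bt = pi * hr * phi * L^2 / (3 * Qv) / (365.25*86400)
t_bt = pi * 150.35 * 0.12934 * 1377.0^2 / (3 * 0.092518) / (365.25*86400)
t_bt = 13.225 years


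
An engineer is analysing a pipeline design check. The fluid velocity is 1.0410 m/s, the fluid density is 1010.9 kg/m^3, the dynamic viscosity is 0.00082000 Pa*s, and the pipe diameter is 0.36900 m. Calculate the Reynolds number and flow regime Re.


Step 1: Re = rho*vel*D/mu = 1010.9*1.041*0.369/0.00082 = 4.7356e+05
Step 2: Re = 4.7356e+05 > 4000, so flow is turbulent.
Re = 4.7356e+05 (turbulent)


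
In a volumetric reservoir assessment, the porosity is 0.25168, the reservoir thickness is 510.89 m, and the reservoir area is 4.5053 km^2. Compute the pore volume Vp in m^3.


Vp = A * 1e6 * hr * phi
Vp = 4.5053 * 1e6 * 510.89 * 0.25168
Vp = 5.7930e+08 m^3


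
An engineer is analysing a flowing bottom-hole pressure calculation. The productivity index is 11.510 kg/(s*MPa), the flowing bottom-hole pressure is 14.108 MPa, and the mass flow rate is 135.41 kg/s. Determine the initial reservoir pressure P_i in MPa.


P_i = P_wf + mdot / PI
P_i = 14.108 + 135.41 / 11.510
P_i = 25.873 MPa


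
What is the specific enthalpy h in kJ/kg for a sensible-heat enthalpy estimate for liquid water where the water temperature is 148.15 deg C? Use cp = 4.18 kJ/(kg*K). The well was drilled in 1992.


h = cp * T
h = 4.18 * 148.15
h = 619.27 kJ/kg


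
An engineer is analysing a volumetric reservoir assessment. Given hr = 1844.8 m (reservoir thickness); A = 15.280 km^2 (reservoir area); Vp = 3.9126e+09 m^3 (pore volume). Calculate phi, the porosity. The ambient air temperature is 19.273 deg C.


phi = Vp / (A * 1e6 * hr)
phi = 3.9126e+09 / (15.280 * 1e6 * 1844.8)
phi = 0.13880


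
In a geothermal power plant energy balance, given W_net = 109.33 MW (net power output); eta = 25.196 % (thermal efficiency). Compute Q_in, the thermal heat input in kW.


Q_in = W_net / (eta / 100)
Q_in = 109.33 / (25.196 / 100)
Q_in = 433.9181 MW
Convert: 433.9181 MW * 1000.0 = 4.3392e+05 kW
Q_in = 4.3392e+05 kW


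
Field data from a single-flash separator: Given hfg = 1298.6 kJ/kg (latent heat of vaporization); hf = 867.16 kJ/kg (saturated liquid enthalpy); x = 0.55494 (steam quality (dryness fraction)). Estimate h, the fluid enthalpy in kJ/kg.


h = hf + x * hfg
h = 867.16 + 0.55494 * 1298.6
h = 1587.8 kJ/kg


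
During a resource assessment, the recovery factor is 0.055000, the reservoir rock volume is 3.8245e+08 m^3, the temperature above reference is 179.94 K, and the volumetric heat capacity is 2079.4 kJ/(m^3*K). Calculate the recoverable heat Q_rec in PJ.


Step 1: Q_s = Vr*rhoc*dT/1e12 = 3.8245e+08*2079.4*179.94/1e12 = 143.1003 PJ
Step 2: Q_rec = Q_s * RF = 143.1003 * 0.055 = 7.8705 PJ
Q_rec = 7.8705 PJ


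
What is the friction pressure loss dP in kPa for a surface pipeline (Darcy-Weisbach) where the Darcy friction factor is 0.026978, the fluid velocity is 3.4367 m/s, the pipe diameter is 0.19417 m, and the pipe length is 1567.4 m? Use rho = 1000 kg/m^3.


dP = f * (L/D) * (rho*vel^2/2) / 1000
dP = 0.026978 * (1567.4/0.19417) * (1000*3.4367^2/2) / 1000
dP = 1286.1 kPa


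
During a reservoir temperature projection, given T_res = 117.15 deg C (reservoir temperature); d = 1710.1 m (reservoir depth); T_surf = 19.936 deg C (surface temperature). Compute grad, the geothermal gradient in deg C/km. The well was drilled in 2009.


grad = (T_res - T_surf) / d * 1000
grad = (117.15 - 19.936) / 1710.1 * 1000
grad = 56.847 deg C/km


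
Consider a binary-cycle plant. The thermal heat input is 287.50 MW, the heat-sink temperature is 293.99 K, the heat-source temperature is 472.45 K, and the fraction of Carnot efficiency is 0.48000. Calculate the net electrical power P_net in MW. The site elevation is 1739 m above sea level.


Step 1: eta = (1 - Tc/Th)*f = (1 - 293.99/472.45)*0.48 = 0.1813119
Step 2: P_net = eta * Q_in = 0.1813119 * 287.5 = 52.127 MW
P_net = 52.127 MW


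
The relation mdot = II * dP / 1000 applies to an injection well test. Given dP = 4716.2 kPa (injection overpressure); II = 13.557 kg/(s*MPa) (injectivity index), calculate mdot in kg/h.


mdot = II * dP / 1000
mdot = 13.557 * 4716.2 / 1000
mdot = 63.93752 kg/s
Convert: 63.93752 kg/s * 3600.0 = 2.3018e+05 kg/h
mdot = 2.3018e+05 kg/h


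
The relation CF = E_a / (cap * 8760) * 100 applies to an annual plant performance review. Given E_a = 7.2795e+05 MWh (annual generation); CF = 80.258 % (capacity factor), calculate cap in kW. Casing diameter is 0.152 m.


cap = E_a / (CF/100 * 8760)
cap = 7.2795e+05 / (80.258/100 * 8760)
cap = 103.5402 MW
Convert: 103.5402 MW * 1000.0 = 1.0354e+05 kW
cap = 1.0354e+05 kW


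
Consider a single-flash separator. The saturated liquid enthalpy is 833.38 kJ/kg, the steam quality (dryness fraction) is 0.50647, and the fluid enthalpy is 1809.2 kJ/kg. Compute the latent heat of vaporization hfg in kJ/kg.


hfg = (h - hf) / x
hfg = (1809.2 - 833.38) / 0.50647
hfg = 1926.7 kJ/kg


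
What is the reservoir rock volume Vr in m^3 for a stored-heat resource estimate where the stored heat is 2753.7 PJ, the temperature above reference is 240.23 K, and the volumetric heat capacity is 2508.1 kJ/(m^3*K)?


Vr = Q_s * 1e12 / (rhoc * dT)
Vr = 2753.7 * 1e12 / (2508.1 * 240.23)
Vr = 4.5703e+09 m^3


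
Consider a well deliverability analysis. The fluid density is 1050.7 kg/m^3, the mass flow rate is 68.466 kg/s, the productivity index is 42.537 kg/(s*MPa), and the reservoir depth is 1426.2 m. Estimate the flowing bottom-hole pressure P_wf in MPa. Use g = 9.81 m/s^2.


Step 1: P_i = rho*g*h/1e6 = 1050.7*9.81*1426.2/1e6 = 14.70037 MPa
Step 2: P_wf = P_i - mdot/PI = 14.70037 - 68.466/42.537 = 13.091 MPa
P_wf = 13.091 MPa


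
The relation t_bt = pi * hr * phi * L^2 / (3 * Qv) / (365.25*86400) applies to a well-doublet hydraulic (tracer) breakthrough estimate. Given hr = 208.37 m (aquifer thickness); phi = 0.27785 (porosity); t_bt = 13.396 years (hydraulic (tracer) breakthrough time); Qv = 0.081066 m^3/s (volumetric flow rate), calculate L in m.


L = sqrt(t_bt*365.25*86400*3*Qv / (pi*hr*phi))
L = sqrt(13.396*365.25*86400*3*0.081066 / (pi*208.37*0.27785))
L = 751.83 m


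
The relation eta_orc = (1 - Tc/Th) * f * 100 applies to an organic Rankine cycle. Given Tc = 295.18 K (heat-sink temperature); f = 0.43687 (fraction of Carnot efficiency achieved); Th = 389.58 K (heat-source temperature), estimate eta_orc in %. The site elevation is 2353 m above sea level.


eta_orc = (1 - Tc/Th) * f * 100
eta_orc = (1 - 295.18/389.58) * 0.43687 * 100
eta_orc = 10.586 %


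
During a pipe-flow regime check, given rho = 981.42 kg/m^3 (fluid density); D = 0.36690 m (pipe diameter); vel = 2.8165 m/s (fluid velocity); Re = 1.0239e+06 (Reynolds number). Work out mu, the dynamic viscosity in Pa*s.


mu = rho * vel * D / Re
mu = 981.42 * 2.8165 * 0.36690 / 1.0239e+06
mu = 0.00099050 Pa*s


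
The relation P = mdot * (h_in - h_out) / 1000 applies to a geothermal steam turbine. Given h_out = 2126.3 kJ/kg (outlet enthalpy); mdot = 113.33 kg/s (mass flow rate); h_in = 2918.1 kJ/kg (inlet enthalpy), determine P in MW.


P = mdot * (h_in - h_out) / 1000
P = 113.33 * (2918.1 - 2126.3) / 1000
P = 89.735 MW


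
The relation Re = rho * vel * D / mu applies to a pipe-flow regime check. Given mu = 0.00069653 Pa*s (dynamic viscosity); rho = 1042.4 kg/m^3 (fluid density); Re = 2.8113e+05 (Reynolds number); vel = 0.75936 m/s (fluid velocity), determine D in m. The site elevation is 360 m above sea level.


D = Re * mu / (rho * vel)
D = 2.8113e+05 * 0.00069653 / (1042.4 * 0.75936)
D = 0.24738 m


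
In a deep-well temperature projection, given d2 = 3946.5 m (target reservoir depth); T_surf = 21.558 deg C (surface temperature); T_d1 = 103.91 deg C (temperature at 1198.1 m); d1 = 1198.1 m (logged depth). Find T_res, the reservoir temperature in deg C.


Step 1: grad = (T_d1 - T_surf)/d1 * 1000 = (103.91 - 21.558)/1198.1 * 1000 = 68.73550 deg C/km
Step 2: T_res = T_surf + grad*d2/1000 = 21.558 + 68.73550*3946.5/1000 = 292.82 deg C
T_res = 292.82 deg C


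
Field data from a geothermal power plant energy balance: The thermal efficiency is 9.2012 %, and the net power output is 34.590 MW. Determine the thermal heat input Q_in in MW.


Q_in = W_net / (eta / 100)
Q_in = 34.590 / (9.2012 / 100)
Q_in = 375.93 MW


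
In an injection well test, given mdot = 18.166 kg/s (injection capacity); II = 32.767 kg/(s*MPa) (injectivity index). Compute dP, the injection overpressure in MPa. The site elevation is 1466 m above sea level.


dP = mdot * 1000 / II
dP = 18.166 * 1000 / 32.767
dP = 554.3992 kPa
Convert: 554.3992 kPa * 0.001 = 0.55440 MPa
dP = 0.55440 MPa


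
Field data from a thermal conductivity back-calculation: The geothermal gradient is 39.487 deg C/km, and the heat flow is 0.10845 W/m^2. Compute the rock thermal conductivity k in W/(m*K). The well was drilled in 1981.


k = q / (grad / 1000)
k = 0.10845 / (39.487 / 1000)
k = 2.7465 W/(m*K)


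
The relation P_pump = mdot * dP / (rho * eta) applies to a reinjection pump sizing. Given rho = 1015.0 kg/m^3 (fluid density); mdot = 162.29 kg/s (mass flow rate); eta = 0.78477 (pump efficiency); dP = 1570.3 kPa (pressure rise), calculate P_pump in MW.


P_pump = mdot * dP / (rho * eta)
P_pump = 162.29 * 1570.3 / (1015.0 * 0.78477)
P_pump = 319.9381 kW
Convert: 319.9381 kW * 0.001 = 0.31994 MW
P_pump = 0.31994 MW


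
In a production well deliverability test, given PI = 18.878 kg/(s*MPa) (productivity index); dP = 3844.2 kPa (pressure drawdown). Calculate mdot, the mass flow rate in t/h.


mdot = PI * dP / 1000
mdot = 18.878 * 3844.2 / 1000
mdot = 72.57081 kg/s
Convert: 72.57081 kg/s * 3.6 = 261.25 t/h
mdot = 261.25 t/h


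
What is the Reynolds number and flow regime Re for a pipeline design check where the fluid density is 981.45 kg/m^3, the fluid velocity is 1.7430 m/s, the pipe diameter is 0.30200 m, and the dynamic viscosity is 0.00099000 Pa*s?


Step 1: Re = rho*vel*D/mu = 981.45*1.743*0.302/0.00099 = 5.2184e+05
Step 2: Re = 5.2184e+05 > 4000, so flow is turbulent.
Re = 5.2184e+05 (turbulent)


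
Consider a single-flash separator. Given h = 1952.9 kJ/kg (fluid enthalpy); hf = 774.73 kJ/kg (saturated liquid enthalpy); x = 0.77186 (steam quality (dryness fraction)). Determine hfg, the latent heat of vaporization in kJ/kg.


hfg = (h - hf) / x
hfg = (1952.9 - 774.73) / 0.77186
hfg = 1526.4 kJ/kg


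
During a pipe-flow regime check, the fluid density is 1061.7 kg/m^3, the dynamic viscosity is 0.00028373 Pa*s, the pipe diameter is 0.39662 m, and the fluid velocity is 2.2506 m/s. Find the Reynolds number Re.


Re = rho * vel * D / mu
Re = 1061.7 * 2.2506 * 0.39662 / 0.00028373
Re = 3.3402e+06


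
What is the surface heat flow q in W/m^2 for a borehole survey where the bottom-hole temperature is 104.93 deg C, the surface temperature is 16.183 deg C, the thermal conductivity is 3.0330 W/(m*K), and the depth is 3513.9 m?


Step 1: grad = (T_d - T_surf)/d * 1000 = (104.93 - 16.183)/3513.9 * 1000 = 25.25598 deg C/km
Step 2: q = k * grad / 1000 = 3.033 * 25.25598 / 1000 = 0.076601 W/m^2
q = 0.076601 W/m^2


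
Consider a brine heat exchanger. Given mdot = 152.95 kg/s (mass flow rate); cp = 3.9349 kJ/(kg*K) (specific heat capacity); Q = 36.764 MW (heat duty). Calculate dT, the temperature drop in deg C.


dT = Q * 1000 / (mdot * cp)
dT = 36.764 * 1000 / (152.95 * 3.9349)
dT = 61.08570 K
Convert (temperature difference, 1 K = 1 deg C): 61.08570 K = 61.08570 deg C
dT = 61.086 deg C


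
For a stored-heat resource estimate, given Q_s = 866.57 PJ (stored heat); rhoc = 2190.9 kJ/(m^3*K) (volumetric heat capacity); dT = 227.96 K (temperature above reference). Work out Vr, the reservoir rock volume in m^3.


Vr = Q_s * 1e12 / (rhoc * dT)
Vr = 866.57 * 1e12 / (2190.9 * 227.96)
Vr = 1.7351e+09 m^3


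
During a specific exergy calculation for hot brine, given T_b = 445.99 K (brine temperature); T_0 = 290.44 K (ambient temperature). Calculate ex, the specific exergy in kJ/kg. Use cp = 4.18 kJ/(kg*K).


ex = cp * ((T_b - T_0) - T_0 * ln(T_b/T_0))
ex = 4.18 * ((445.99 - 290.44) - 290.44 * ln(445.99/290.44))
ex = 129.50 kJ/kg


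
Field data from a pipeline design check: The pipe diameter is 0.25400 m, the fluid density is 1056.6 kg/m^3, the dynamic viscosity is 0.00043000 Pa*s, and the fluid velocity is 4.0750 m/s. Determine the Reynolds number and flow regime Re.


Step 1: Re = rho*vel*D/mu = 1056.6*4.075*0.254/0.00043 = 2.5433e+06
Step 2: Re = 2.5433e+06 > 4000, so flow is turbulent.
Re = 2.5433e+06 (turbulent)


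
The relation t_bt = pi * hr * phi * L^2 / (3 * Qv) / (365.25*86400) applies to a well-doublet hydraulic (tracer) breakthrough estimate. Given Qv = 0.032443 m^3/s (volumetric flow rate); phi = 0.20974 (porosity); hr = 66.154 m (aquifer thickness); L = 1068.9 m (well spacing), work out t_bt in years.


t_bt = pi * hr * phi * L^2 / (3 * Qv) / (365.25*86400)
t_bt = pi * 66.154 * 0.20974 * 1068.9^2 / (3 * 0.032443) / (365.25*86400)
t_bt = 16.215 years


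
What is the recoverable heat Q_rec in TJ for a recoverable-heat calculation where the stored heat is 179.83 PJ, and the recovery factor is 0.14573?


Q_rec = Q_s * RF
Q_rec = 179.83 * 0.14573
Q_rec = 26.20663 PJ
Convert: 26.20663 PJ * 1000.0 = 26207 TJ
Q_rec = 26207 TJ


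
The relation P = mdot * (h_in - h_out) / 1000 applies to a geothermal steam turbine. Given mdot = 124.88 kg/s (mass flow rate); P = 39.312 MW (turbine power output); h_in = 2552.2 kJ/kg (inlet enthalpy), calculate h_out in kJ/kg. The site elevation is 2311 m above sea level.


h_out = h_in - P * 1000 / mdot
h_out = 2552.2 - 39.312 * 1000 / 124.88
h_out = 2237.4 kJ/kg


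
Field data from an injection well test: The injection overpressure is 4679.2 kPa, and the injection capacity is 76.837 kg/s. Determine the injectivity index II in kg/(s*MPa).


II = mdot * 1000 / dP
II = 76.837 * 1000 / 4679.2
II = 16.421 kg/(s*MPa)


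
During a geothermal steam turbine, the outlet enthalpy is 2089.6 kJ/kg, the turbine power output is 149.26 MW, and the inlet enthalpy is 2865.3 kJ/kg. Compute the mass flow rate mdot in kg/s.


mdot = P * 1000 / (h_in - h_out)
mdot = 149.26 * 1000 / (2865.3 - 2089.6)
mdot = 192.42 kg/s


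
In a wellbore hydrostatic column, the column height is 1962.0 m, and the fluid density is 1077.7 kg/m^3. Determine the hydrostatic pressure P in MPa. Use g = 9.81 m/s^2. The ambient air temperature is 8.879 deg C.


P = rho * g * h / 1e6
P = 1077.7 * 9.81 * 1962.0 / 1e6
P = 20.743 MPa


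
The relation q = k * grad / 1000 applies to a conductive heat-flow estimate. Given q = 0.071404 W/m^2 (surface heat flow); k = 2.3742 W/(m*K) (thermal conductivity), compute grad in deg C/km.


grad = q * 1000 / k
grad = 0.071404 * 1000 / 2.3742
grad = 30.075 deg C/km


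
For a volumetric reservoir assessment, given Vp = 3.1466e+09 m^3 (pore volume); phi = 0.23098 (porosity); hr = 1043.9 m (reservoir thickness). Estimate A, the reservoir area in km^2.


A = Vp / (1e6 * hr * phi)
A = 3.1466e+09 / (1e6 * 1043.9 * 0.23098)
A = 13.050 km^2


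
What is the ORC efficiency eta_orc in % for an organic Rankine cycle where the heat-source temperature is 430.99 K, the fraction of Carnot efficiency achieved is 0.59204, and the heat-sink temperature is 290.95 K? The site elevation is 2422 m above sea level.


eta_orc = (1 - Tc/Th) * f * 100
eta_orc = (1 - 290.95/430.99) * 0.59204 * 100
eta_orc = 19.237 %


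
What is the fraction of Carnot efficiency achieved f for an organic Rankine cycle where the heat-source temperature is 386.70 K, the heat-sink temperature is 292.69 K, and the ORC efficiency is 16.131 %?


f = (eta_orc/100) / (1 - Tc/Th)
f = (16.131/100) / (1 - 292.69/386.70)
f = 0.66353


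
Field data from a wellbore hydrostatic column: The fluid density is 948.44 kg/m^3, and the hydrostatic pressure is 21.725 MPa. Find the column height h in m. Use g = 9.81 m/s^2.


h = P * 1e6 / (g * rho)
h = 21.725 * 1e6 / (9.81 * 948.44)
h = 2335.0 m


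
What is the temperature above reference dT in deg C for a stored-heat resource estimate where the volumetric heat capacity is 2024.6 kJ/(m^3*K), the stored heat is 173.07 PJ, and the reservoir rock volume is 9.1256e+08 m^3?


dT = Q_s * 1e12 / (Vr * rhoc)
dT = 173.07 * 1e12 / (9.1256e+08 * 2024.6)
dT = 93.67445 K
Convert (temperature difference, 1 K = 1 deg C): 93.67445 K = 93.67445 deg C
dT = 93.674 deg C


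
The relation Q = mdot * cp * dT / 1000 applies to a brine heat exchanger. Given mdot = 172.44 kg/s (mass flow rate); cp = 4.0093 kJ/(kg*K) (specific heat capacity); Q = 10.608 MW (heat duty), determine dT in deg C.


dT = Q * 1000 / (mdot * cp)
dT = 10.608 * 1000 / (172.44 * 4.0093)
dT = 15.34359 K
Convert (temperature difference, 1 K = 1 deg C): 15.34359 K = 15.34359 deg C
dT = 15.344 deg C


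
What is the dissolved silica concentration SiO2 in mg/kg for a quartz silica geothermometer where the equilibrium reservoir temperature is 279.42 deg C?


SiO2 = 10^(5.19 - 1309/(T_eq + 273.15))
SiO2 = 10^(5.19 - 1309/(279.42 + 273.15))
SiO2 = 662.32 mg/kg


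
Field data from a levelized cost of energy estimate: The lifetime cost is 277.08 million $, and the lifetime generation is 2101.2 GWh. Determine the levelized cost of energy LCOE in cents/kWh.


LCOE = C_tot / E_tot * 100
LCOE = 277.08 / 2101.2 * 100
LCOE = 13.187 cents/kWh


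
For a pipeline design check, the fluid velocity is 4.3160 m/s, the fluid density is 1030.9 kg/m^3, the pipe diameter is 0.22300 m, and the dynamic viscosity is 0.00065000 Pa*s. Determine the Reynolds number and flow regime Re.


Step 1: Re = rho*vel*D/mu = 1030.9*4.316*0.223/0.00065 = 1.5265e+06
Step 2: Re = 1.5265e+06 > 4000, so flow is turbulent.
Re = 1.5265e+06 (turbulent)


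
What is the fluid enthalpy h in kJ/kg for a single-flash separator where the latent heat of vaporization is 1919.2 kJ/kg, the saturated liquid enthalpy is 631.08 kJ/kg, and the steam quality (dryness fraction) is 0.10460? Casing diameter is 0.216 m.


h = hf + x * hfg
h = 631.08 + 0.10460 * 1919.2
h = 831.83 kJ/kg


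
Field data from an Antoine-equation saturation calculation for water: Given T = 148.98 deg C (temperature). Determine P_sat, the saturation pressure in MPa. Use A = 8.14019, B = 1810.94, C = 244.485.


P_sat = 10^(A - B/(C + T)) / 760 * 0.101325
P_sat = 10^(8.14019 - 1810.94/(244.485 + 148.98)) / 760 * 0.101325
P_sat = 0.45978 MPa


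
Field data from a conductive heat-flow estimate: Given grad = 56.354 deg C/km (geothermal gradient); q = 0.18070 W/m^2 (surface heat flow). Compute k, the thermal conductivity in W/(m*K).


k = q * 1000 / grad
k = 0.18070 * 1000 / 56.354
k = 3.2065 W/(m*K)


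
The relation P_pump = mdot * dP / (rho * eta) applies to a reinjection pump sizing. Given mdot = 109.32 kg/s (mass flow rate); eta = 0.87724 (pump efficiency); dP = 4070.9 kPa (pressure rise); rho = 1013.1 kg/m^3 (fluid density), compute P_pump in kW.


P_pump = mdot * dP / (rho * eta)
P_pump = 109.32 * 4070.9 / (1013.1 * 0.87724)
P_pump = 500.75 kW


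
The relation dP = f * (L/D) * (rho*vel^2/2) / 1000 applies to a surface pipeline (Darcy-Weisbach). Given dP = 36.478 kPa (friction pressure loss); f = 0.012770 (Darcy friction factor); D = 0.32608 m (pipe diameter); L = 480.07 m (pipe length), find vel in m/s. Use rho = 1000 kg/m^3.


vel = sqrt(dP*1000*2*D / (f*L*rho))
vel = sqrt(36.478*1000*2*0.32608 / (0.012770*480.07*1000))
vel = 1.9699 m/s


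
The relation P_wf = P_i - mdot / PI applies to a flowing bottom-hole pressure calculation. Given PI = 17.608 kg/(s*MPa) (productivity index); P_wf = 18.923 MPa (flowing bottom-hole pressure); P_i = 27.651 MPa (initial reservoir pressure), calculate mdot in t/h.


mdot = (P_i - P_wf) * PI
mdot = (27.651 - 18.923) * 17.608
mdot = 153.6826 kg/s
Convert: 153.6826 kg/s * 3.6 = 553.26 t/h
mdot = 553.26 t/h


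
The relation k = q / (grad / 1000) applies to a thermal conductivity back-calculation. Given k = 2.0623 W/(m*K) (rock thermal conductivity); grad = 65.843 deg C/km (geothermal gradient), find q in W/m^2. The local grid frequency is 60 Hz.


q = k * grad / 1000
q = 2.0623 * 65.843 / 1000
q = 0.13579 W/m^2


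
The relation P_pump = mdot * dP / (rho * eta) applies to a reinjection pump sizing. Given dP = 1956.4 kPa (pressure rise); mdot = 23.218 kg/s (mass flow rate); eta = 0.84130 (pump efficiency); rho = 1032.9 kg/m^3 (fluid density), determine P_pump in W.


P_pump = mdot * dP / (rho * eta)
P_pump = 23.218 * 1956.4 / (1032.9 * 0.84130)
P_pump = 52.27250 kW
Convert: 52.27250 kW * 1000.0 = 52272 W
P_pump = 52272 W


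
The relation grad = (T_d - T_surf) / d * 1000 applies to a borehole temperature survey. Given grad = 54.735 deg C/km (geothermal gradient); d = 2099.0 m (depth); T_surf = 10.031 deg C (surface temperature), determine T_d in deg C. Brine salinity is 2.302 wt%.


T_d = T_surf + grad * d / 1000
T_d = 10.031 + 54.735 * 2099.0 / 1000
T_d = 124.92 deg C


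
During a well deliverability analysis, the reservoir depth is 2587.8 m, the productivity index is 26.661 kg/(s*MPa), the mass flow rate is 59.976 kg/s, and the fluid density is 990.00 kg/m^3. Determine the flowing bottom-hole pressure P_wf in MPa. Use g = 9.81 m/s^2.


Step 1: P_i = rho*g*h/1e6 = 990.0*9.81*2587.8/1e6 = 25.13245 MPa
Step 2: P_wf = P_i - mdot/PI = 25.13245 - 59.976/26.661 = 22.883 MPa
P_wf = 22.883 MPa


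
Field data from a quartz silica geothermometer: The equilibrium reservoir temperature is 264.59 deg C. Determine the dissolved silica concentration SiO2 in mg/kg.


SiO2 = 10^(5.19 - 1309/(T_eq + 273.15))
SiO2 = 10^(5.19 - 1309/(264.59 + 273.15))
SiO2 = 569.82 mg/kg


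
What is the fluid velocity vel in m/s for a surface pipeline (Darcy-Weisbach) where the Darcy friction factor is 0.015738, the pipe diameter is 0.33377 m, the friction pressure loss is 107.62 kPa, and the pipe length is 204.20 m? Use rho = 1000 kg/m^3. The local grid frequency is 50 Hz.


vel = sqrt(dP*1000*2*D / (f*L*rho))
vel = sqrt(107.62*1000*2*0.33377 / (0.015738*204.20*1000))
vel = 4.7281 m/s
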